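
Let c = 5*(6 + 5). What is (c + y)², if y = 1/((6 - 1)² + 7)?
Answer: 3101121/1024 ≈ 3028.4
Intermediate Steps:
c = 55 (c = 5*11 = 55)
y = 1/32 (y = 1/(5² + 7) = 1/(25 + 7) = 1/32 ≈ 0.031250)
(c + y)² = (55 + 1/32)² = (1761/32)² = 3101121/1024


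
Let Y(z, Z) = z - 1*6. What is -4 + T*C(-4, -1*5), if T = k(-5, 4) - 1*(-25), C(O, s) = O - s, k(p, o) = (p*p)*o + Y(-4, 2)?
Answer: 111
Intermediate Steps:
Y(z, Z) = -6 + z (Y(z, Z) = z - 6 = -6 + z)
k(p, o) = -10 + o*p² (k(p, o) = (p*p)*o + (-6 - 4) = p²*o - 10 = o*p² - 10 = -10 + o*p²)
T = 115 (T = (-10 + 4*(-5)²) - 1*(-25) = (-10 + 4*25) + 25 = (-10 + 100) + 25 = 90 + 25 = 115)
-4 + T*C(-4, -1*5) = -4 + 115*(-4 - (-1)*5) = -4 + 115*(-4 - 1*(-5)) = -4 + 115*(-4 + 5) = -4 + 115*1 = -4 + 115 = 111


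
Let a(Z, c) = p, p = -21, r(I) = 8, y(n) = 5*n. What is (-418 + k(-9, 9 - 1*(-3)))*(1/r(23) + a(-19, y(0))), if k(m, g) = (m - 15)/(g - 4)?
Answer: 70307/8 ≈ 8788.4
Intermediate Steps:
a(Z, c) = -21
k(m, g) = (-15 + m)/(-4 + g)
(-418 + k(-9, 9 - 1*(-3)))*(1/r(23) + a(-19, y(0))) = (-418 + (-15 - 9)/(-4 + (9 - 1*(-3))))*(1/8 - 21) = (-418 - 24/(-4 + (9 + 3)))*(⅛ - 21) = (-418 - 24/(-4 + 12))*(-167/8) = (-418 - 24/8)*(-167/8) = (-418 + (⅛)*(-24))*(-167/8) = (-418 - 3)*(-167/8) = -421*(-167/8) = 70307/8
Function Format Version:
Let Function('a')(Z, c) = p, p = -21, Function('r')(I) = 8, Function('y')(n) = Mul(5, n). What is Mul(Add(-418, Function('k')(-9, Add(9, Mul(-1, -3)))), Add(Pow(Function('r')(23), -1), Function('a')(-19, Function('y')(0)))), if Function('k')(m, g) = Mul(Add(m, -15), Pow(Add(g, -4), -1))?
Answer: Rational(70307, 8) ≈ 8788.4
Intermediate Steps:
Function('a')(Z, c) = -21
Function('k')(m, g) = Mul(Pow(Add(-4, g), -1), Add(-15, m)) (Function('k')(m, g) = Mul(Add(-15, m), Pow(Add(-4, g), -1)) = Mul(Pow(Add(-4, g), -1), Add(-15, m)))
Mul(Add(-418, Function('k')(-9, Add(9, Mul(-1, -3)))), Add(Pow(Function('r')(23), -1), Function('a')(-19, Function('y')(0)))) = Mul(Add(-418, Mul(Pow(Add(-4, Add(9, Mul(-1, -3))), -1), Add(-15, -9))), Add(Pow(8, -1), -21)) = Mul(Add(-418, Mul(Pow(Add(-4, Add(9, 3)), -1), -24)), Add(Rational(1, 8), -21)) = Mul(Add(-418, Mul(Pow(Add(-4, 12), -1), -24)), Rational(-167, 8)) = Mul(Add(-418, Mul(Pow(8, -1), -24)), Rational(-167, 8)) = Mul(Add(-418, Mul(Rational(1, 8), -24)), Rational(-167, 8)) = Mul(Add(-418, -3), Rational(-167, 8)) = Mul(-421, Rational(-167, 8)) = Rational(70307, 8)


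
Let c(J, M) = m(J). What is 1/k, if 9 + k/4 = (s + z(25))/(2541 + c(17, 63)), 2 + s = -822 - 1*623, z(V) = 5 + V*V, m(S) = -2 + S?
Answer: -639/23821 ≈ -0.026825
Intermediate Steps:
c(J, M) = -2 + J
z(V) = 5 + V²
s = -1447 (s = -2 + (-822 - 1*623) = -2 + (-822 - 623) = -2 - 1445 = -1447)
k = -23821/639 (k = -36 + 4*((-1447 + (5 + 25²))/(2541 + (-2 + 17))) = -36 + 4*((-1447 + (5 + 625))/(2541 + 15)) = -36 + 4*((-1447 + 630)/2556) = -36 + 4*(-817*1/2556) = -36 + 4*(-817/2556) = -36 - 817/639 = -23821/639 ≈ -37.279)
1/k = 1/(-23821/639) = -639/23821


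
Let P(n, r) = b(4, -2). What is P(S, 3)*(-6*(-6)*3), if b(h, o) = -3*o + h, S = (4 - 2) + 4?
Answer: 1080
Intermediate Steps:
S = 6 (S = 2 + 4 = 6)
b(h, o) = h - 3*o
P(n, r) = 10 (P(n, r) = 4 - 3*(-2) = 4 + 6 = 10)
P(S, 3)*(-6*(-6)*3) = 10*(-6*(-6)*3) = 10*(36*3) = 10*108 = 1080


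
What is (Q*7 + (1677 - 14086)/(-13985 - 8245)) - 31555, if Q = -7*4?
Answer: -705812321/22230 ≈ -31750.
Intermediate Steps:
Q = -28
(Q*7 + (1677 - 14086)/(-13985 - 8245)) - 31555 = (-28*7 + (1677 - 14086)/(-13985 - 8245)) - 31555 = (-196 - 12409/(-22230)) - 31555 = (-196 - 12409*(-1/22230)) - 31555 = (-196 + 12409/22230) - 31555 = -4344671/22230 - 31555 = -705812321/22230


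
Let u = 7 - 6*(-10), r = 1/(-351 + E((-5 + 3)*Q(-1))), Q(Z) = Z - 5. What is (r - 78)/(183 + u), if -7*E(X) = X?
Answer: -192589/617250 ≈ -0.31201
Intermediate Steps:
Q(Z) = -5 + Z
E(X) = -X/7
r = -7/2469 (r = 1/(-351 - (-5 + 3)*(-5 - 1)/7) = 1/(-351 - (-2)*(-6)/7) = 1/(-351 - 1/7*12) = 1/(-351 - 12/7) = 1/(-2469/7) = -7/2469 ≈ -0.0028352)
u = 67 (u = 7 + 60 = 67)
(r - 78)/(183 + u) = (-7/2469 - 78)/(183 + 67) = -192589/2469/250 = -192589/2469*1/250 = -192589/617250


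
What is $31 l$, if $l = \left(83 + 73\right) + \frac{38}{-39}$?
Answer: $\frac{187426}{39} \approx 4805.8$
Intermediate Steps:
$l = \frac{6046}{39}$ ($l = 156 + 38 \left(- \frac{1}{39}\right) = 156 - \frac{38}{39} = \frac{6046}{39} \approx 155.03$)
$31 l = 31 \cdot \frac{6046}{39} = \frac{187426}{39}$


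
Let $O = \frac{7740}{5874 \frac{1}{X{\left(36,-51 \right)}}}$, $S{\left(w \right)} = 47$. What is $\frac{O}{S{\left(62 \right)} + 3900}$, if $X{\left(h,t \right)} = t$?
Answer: $- \frac{65790}{3864113} \approx -0.017026$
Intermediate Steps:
$O = - \frac{65790}{979}$ ($O = \frac{7740}{5874 \frac{1}{-51}} = \frac{7740}{5874 \left(- \frac{1}{51}\right)} = \frac{7740}{- \frac{1958}{17}} = 7740 \left(- \frac{17}{1958}\right) = - \frac{65790}{979} \approx -67.201$)
$\frac{O}{S{\left(62 \right)} + 3900} = - \frac{65790}{979 \left(47 + 3900\right)} = - \frac{65790}{979 \cdot 3947} = \left(- \frac{65790}{979}\right) \frac{1}{3947} = - \frac{65790}{3864113}$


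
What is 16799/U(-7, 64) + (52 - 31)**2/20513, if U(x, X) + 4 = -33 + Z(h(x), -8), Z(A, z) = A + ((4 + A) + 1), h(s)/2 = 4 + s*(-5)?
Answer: 344652571/2543612 ≈ 135.50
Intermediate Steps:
h(s) = 8 - 10*s (h(s) = 2*(4 + s*(-5)) = 2*(4 - 5*s) = 8 - 10*s)
Z(A, z) = 5 + 2*A (Z(A, z) = A + (5 + A) = 5 + 2*A)
U(x, X) = -16 - 20*x (U(x, X) = -4 + (-33 + (5 + 2*(8 - 10*x))) = -4 + (-33 + (5 + (16 - 20*x))) = -4 + (-33 + (21 - 20*x)) = -4 + (-12 - 20*x) = -16 - 20*x)
16799/U(-7, 64) + (52 - 31)**2/20513 = 16799/(-16 - 20*(-7)) + (52 - 31)**2/20513 = 16799/(-16 + 140) + 21**2*(1/20513) = 16799/124 + 441*(1/20513) = 16799*(1/124) + 441/20513 = 16799/124 + 441/20513 = 344652571/2543612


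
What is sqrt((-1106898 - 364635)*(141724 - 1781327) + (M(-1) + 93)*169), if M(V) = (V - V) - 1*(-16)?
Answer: 2*sqrt(603182484955) ≈ 1.5533e+6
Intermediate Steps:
M(V) = 16 (M(V) = 0 + 16 = 16)
sqrt((-1106898 - 364635)*(141724 - 1781327) + (M(-1) + 93)*169) = sqrt((-1106898 - 364635)*(141724 - 1781327) + (16 + 93)*169) = sqrt(-1471533*(-1639603) + 109*169) = sqrt(2412729921399 + 18421) = sqrt(2412729939820) = 2*sqrt(603182484955)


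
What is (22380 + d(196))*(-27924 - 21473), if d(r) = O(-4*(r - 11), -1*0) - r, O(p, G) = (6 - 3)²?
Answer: -1096267621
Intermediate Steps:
O(p, G) = 9 (O(p, G) = 3² = 9)
d(r) = 9 - r
(22380 + d(196))*(-27924 - 21473) = (22380 + (9 - 1*196))*(-27924 - 21473) = (22380 + (9 - 196))*(-49397) = (22380 - 187)*(-49397) = 22193*(-49397) = -1096267621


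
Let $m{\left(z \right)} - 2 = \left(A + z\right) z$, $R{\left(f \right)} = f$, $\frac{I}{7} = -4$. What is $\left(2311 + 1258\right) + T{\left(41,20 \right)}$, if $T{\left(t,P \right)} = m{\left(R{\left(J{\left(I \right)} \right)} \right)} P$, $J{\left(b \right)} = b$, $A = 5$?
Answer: $16489$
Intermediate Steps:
$I = -28$ ($I = 7 \left(-4\right) = -28$)
$m{\left(z \right)} = 2 + z \left(5 + z\right)$ ($m{\left(z \right)} = 2 + \left(5 + z\right) z = 2 + z \left(5 + z\right)$)
$T{\left(t,P \right)} = 646 P$ ($T{\left(t,P \right)} = \left(2 + \left(-28\right)^{2} + 5 \left(-28\right)\right) P = \left(2 + 784 - 140\right) P = 646 P$)
$\left(2311 + 1258\right) + T{\left(41,20 \right)} = \left(2311 + 1258\right) + 646 \cdot 20 = 3569 + 12920 = 16489$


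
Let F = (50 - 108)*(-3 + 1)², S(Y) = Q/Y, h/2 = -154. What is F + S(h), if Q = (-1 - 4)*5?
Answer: -71431/308 ≈ -231.92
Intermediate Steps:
Q = -25 (Q = -5*5 = -25)
h = -308 (h = 2*(-154) = -308)
S(Y) = -25/Y
F = -232 (F = -58*(-2)² = -58*4 = -232)
F + S(h) = -232 - 25/(-308) = -232 - 25*(-1/308) = -232 + 25/308 = -71431/308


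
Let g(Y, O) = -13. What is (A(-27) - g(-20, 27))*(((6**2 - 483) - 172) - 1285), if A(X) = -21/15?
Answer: -110432/5 ≈ -22086.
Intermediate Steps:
A(X) = -7/5 (A(X) = -21*1/15 = -7/5)
(A(-27) - g(-20, 27))*(((6**2 - 483) - 172) - 1285) = (-7/5 - 1*(-13))*(((6**2 - 483) - 172) - 1285) = (-7/5 + 13)*(((36 - 483) - 172) - 1285) = 58*((-447 - 172) - 1285)/5 = 58*(-619 - 1285)/5 = (58/5)*(-1904) = -110432/5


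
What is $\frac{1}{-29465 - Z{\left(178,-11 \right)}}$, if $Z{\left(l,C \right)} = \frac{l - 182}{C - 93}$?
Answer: $- \frac{26}{766091} \approx -3.3939 \cdot 10^{-5}$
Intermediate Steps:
$Z{\left(l,C \right)} = \frac{-182 + l}{-93 + C}$
$\frac{1}{-29465 - Z{\left(178,-11 \right)}} = \frac{1}{-29465 - \frac{-182 + 178}{-93 - 11}} = \frac{1}{-29465 - \frac{1}{-104} \left(-4\right)} = \frac{1}{-29465 - \left(- \frac{1}{104}\right) \left(-4\right)} = \frac{1}{-29465 - \frac{1}{26}} = \frac{1}{- \frac{766091}{26}} = - \frac{26}{766091}$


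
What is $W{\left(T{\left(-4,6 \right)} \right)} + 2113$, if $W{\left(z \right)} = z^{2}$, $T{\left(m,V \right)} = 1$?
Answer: $2114$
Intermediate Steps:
$W{\left(T{\left(-4,6 \right)} \right)} + 2113 = 1^{2} + 2113 = 1 + 2113 = 2114$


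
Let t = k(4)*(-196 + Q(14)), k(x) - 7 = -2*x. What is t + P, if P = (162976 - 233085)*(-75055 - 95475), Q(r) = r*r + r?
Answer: 11955687756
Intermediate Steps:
Q(r) = r + r² (Q(r) = r² + r = r + r²)
P = 11955687770 (P = -70109*(-170530) = 11955687770)
k(x) = 7 - 2*x
t = -14 (t = (7 - 2*4)*(-196 + 14*(1 + 14)) = (7 - 8)*(-196 + 14*15) = -(-196 + 210) = -1*14 = -14)
t + P = -14 + 11955687770 = 11955687756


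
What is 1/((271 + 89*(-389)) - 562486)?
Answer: -1/596836 ≈ -1.6755e-6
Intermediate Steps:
1/((271 + 89*(-389)) - 562486) = 1/((271 - 34621) - 562486) = 1/(-34350 - 562486) = 1/(-596836) = -1/596836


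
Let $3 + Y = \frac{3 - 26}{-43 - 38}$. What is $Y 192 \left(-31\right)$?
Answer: $\frac{436480}{27} \approx 16166.0$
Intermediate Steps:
$Y = - \frac{220}{81}$ ($Y = -3 + \frac{3 - 26}{-43 - 38} = -3 - \frac{23}{-81} = -3 - - \frac{23}{81} = -3 + \frac{23}{81} = - \frac{220}{81} \approx -2.716$)
$Y 192 \left(-31\right) = \left(- \frac{220}{81}\right) 192 \left(-31\right) = \left(- \frac{14080}{27}\right) \left(-31\right) = \frac{436480}{27}$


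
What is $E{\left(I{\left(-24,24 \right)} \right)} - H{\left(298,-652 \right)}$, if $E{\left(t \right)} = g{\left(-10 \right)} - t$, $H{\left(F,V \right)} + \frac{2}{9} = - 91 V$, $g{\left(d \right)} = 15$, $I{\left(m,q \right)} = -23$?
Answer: $- \frac{533644}{9} \approx -59294.0$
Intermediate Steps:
$H{\left(F,V \right)} = - \frac{2}{9} - 91 V$
$E{\left(t \right)} = 15 - t$
$E{\left(I{\left(-24,24 \right)} \right)} - H{\left(298,-652 \right)} = \left(15 - -23\right) - \left(- \frac{2}{9} - -59332\right) = \left(15 + 23\right) - \left(- \frac{2}{9} + 59332\right) = 38 - \frac{533986}{9} = - \frac{533644}{9}$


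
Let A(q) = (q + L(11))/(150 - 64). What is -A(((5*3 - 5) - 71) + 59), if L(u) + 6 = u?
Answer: -3/86 ≈ -0.034884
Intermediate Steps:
L(u) = -6 + u
A(q) = 5/86 + q/86 (A(q) = (q + (-6 + 11))/(150 - 64) = (q + 5)/86 = (5 + q)*(1/86) = 5/86 + q/86)
-A(((5*3 - 5) - 71) + 59) = -(5/86 + (((5*3 - 5) - 71) + 59)/86) = -(5/86 + (((15 - 5) - 71) + 59)/86) = -(5/86 + ((10 - 71) + 59)/86) = -(5/86 + (-61 + 59)/86) = -(5/86 + (1/86)*(-2)) = -(5/86 - 1/43) = -1*3/86 = -3/86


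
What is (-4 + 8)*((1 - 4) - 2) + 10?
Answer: -10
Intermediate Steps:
(-4 + 8)*((1 - 4) - 2) + 10 = 4*(-3 - 2) + 10 = 4*(-5) + 10 = -20 + 10 = -10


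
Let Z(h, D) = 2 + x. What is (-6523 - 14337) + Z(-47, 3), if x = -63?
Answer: -20921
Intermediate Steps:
Z(h, D) = -61 (Z(h, D) = 2 - 63 = -61)
(-6523 - 14337) + Z(-47, 3) = (-6523 - 14337) - 61 = -20860 - 61 = -20921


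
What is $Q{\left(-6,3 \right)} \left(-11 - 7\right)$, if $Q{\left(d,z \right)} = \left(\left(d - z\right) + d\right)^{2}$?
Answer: $-4050$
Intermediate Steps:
$Q{\left(d,z \right)} = \left(- z + 2 d\right)^{2}$
$Q{\left(-6,3 \right)} \left(-11 - 7\right) = \left(\left(-1\right) 3 + 2 \left(-6\right)\right)^{2} \left(-11 - 7\right) = \left(-3 - 12\right)^{2} \left(-18\right) = \left(-15\right)^{2} \left(-18\right) = 225 \left(-18\right) = -4050$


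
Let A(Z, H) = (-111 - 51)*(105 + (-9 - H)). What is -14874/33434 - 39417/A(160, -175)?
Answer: 110811605/244636578 ≈ 0.45296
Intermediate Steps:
A(Z, H) = -15552 + 162*H (A(Z, H) = -162*(96 - H) = -15552 + 162*H)
-14874/33434 - 39417/A(160, -175) = -14874/33434 - 39417/(-15552 + 162*(-175)) = -14874*1/33434 - 39417/(-15552 - 28350) = -7437/16717 - 39417/(-43902) = -7437/16717 - 39417*(-1/43902) = -7437/16717 + 13139/14634 = 110811605/244636578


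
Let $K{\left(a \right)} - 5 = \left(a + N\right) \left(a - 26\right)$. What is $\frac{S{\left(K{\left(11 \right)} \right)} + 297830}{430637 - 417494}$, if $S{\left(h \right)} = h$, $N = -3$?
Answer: $\frac{297715}{13143} \approx 22.652$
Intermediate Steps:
$K{\left(a \right)} = 5 + \left(-26 + a\right) \left(-3 + a\right)$ ($K{\left(a \right)} = 5 + \left(a - 3\right) \left(a - 26\right) = 5 + \left(-3 + a\right) \left(-26 + a\right) = 5 + \left(-26 + a\right) \left(-3 + a\right)$)
$\frac{S{\left(K{\left(11 \right)} \right)} + 297830}{430637 - 417494} = \frac{\left(83 + 11^{2} - 319\right) + 297830}{430637 - 417494} = \frac{\left(83 + 121 - 319\right) + 297830}{13143} = \left(-115 + 297830\right) \frac{1}{13143} = 297715 \cdot \frac{1}{13143} = \frac{297715}{13143}$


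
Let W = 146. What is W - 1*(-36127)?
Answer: 36273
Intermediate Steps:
W - 1*(-36127) = 146 - 1*(-36127) = 146 + 36127 = 36273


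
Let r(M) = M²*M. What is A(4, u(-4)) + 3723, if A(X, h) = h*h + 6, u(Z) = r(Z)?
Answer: 7825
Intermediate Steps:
r(M) = M³
u(Z) = Z³
A(X, h) = 6 + h² (A(X, h) = h² + 6 = 6 + h²)
A(4, u(-4)) + 3723 = (6 + ((-4)³)²) + 3723 = (6 + (-64)²) + 3723 = (6 + 4096) + 3723 = 4102 + 3723 = 7825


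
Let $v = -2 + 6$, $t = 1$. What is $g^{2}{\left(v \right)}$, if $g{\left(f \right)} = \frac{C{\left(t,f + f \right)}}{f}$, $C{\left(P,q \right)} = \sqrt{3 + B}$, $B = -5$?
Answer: $- \frac{1}{8} \approx -0.125$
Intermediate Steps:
$v = 4$
$C{\left(P,q \right)} = i \sqrt{2}$ ($C{\left(P,q \right)} = \sqrt{3 - 5} = \sqrt{-2} = i \sqrt{2}$)
$g{\left(f \right)} = \frac{i \sqrt{2}}{f}$
$g^{2}{\left(v \right)} = \left(\frac{i \sqrt{2}}{4}\right)^{2} = - \frac{1}{8}$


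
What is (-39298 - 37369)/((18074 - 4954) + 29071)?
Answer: -76667/42191 ≈ -1.8171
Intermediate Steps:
(-39298 - 37369)/((18074 - 4954) + 29071) = -76667/(13120 + 29071) = -76667/42191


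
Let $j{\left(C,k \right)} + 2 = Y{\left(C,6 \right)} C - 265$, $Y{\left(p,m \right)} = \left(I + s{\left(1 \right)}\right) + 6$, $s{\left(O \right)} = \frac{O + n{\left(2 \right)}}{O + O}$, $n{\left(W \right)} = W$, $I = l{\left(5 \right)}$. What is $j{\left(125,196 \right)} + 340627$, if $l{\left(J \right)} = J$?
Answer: $\frac{683845}{2} \approx 3.4192 \cdot 10^{5}$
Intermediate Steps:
$I = 5$
$s{\left(O \right)} = \frac{2 + O}{2 O}$ ($s{\left(O \right)} = \frac{O + 2}{O + O} = \frac{2 + O}{2 O}$)
$Y{\left(p,m \right)} = \frac{25}{2}$ ($Y{\left(p,m \right)} = \left(5 + \frac{2 + 1}{2 \cdot 1}\right) + 6 = \left(5 + \frac{1}{2} \cdot 1 \cdot 3\right) + 6 = \left(5 + \frac{3}{2}\right) + 6 = \frac{13}{2} + 6 = \frac{25}{2}$)
$j{\left(C,k \right)} = -267 + \frac{25 C}{2}$ ($j{\left(C,k \right)} = -2 + \left(\frac{25 C}{2} - 265\right) = -2 + \left(-265 + \frac{25 C}{2}\right) = -267 + \frac{25 C}{2}$)
$j{\left(125,196 \right)} + 340627 = \left(-267 + \frac{25}{2} \cdot 125\right) + 340627 = \left(-267 + \frac{3125}{2}\right) + 340627 = \frac{2591}{2} + 340627 = \frac{683845}{2}$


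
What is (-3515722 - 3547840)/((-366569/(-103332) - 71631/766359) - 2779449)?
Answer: 62151032719916184/24455849764116737 ≈ 2.5414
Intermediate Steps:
(-3515722 - 3547840)/((-366569/(-103332) - 71631/766359) - 2779449) = -7063562/((-366569*(-1/103332) - 71631*1/766359) - 2779449) = -7063562/((366569/103332 - 7959/85151) - 2779449) = -7063562/(30391297531/8798823132 - 2779449) = -7063562/(-24455849764116737/8798823132) = -7063562*(-8798823132/24455849764116737) = 62151032719916184/24455849764116737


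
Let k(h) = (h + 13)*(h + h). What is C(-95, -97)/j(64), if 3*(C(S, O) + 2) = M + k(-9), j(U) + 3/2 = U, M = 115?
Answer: 74/375 ≈ 0.19733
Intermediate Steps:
k(h) = 2*h*(13 + h) (k(h) = (13 + h)*(2*h) = 2*h*(13 + h))
j(U) = -3/2 + U
C(S, O) = 37/3 (C(S, O) = -2 + (115 + 2*(-9)*(13 - 9))/3 = -2 + (115 + 2*(-9)*4)/3 = -2 + (115 - 72)/3 = -2 + (⅓)*43 = -2 + 43/3 = 37/3)
C(-95, -97)/j(64) = 37/(3*(-3/2 + 64)) = 37/(3*(125/2)) = (37/3)*(2/125) = 74/375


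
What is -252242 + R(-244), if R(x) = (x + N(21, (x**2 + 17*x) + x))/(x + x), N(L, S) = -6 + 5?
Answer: -123093851/488 ≈ -2.5224e+5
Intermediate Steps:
N(L, S) = -1
R(x) = (-1 + x)/(2*x) (R(x) = (x - 1)/(x + x) = (-1 + x)/((2*x)) = (-1 + x)*(1/(2*x)) = (-1 + x)/(2*x))
-252242 + R(-244) = -252242 + (1/2)*(-1 - 244)/(-244) = -252242 + (1/2)*(-1/244)*(-245) = -252242 + 245/488 = -123093851/488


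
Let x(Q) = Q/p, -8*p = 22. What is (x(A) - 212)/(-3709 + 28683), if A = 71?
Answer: -1308/137357 ≈ -0.0095226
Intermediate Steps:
p = -11/4 (p = -⅛*22 = -11/4 ≈ -2.7500)
x(Q) = -4*Q/11 (x(Q) = Q/(-11/4) = Q*(-4/11) = -4*Q/11)
(x(A) - 212)/(-3709 + 28683) = (-4/11*71 - 212)/(-3709 + 28683) = (-284/11 - 212)/24974 = -2616/11*1/24974 = -1308/137357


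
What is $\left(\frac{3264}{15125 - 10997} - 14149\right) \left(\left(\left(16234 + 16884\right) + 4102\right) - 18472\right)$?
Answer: $-265250628$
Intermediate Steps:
$\left(\frac{3264}{15125 - 10997} - 14149\right) \left(\left(\left(16234 + 16884\right) + 4102\right) - 18472\right) = \left(\frac{3264}{15125 - 10997} - 14149\right) \left(\left(33118 + 4102\right) - 18472\right) = \left(\frac{3264}{4128} - 14149\right) \left(37220 - 18472\right) = \left(3264 \cdot \frac{1}{4128} - 14149\right) 18748 = \left(\frac{34}{43} - 14149\right) 18748 = \left(- \frac{608373}{43}\right) 18748 = -265250628$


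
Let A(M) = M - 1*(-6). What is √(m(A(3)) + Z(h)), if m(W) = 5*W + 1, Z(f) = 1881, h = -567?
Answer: √1927 ≈ 43.898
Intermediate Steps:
A(M) = 6 + M (A(M) = M + 6 = 6 + M)
m(W) = 1 + 5*W
√(m(A(3)) + Z(h)) = √((1 + 5*(6 + 3)) + 1881) = √((1 + 5*9) + 1881) = √((1 + 45) + 1881) = √(46 + 1881) = √1927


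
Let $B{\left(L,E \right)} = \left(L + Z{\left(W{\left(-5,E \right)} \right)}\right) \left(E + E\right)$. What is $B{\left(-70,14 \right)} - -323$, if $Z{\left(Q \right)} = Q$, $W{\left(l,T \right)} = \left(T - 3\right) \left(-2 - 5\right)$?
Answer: $-3793$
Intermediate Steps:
$W{\left(l,T \right)} = 21 - 7 T$ ($W{\left(l,T \right)} = \left(-3 + T\right) \left(-7\right) = 21 - 7 T$)
$B{\left(L,E \right)} = 2 E \left(21 + L - 7 E\right)$ ($B{\left(L,E \right)} = \left(L - \left(-21 + 7 E\right)\right) \left(E + E\right) = \left(21 + L - 7 E\right) 2 E = 2 E \left(21 + L - 7 E\right)$)
$B{\left(-70,14 \right)} - -323 = 2 \cdot 14 \left(21 - 70 - 98\right) - -323 = 2 \cdot 14 \left(21 - 70 - 98\right) + 323 = 2 \cdot 14 \left(-147\right) + 323 = -4116 + 323 = -3793$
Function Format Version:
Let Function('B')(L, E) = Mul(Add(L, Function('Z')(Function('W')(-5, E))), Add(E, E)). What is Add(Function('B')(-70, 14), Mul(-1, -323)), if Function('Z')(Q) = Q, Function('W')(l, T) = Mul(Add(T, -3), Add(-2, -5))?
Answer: -3793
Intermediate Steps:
Function('W')(l, T) = Add(21, Mul(-7, T)) (Function('W')(l, T) = Mul(Add(-3, T), -7) = Add(21, Mul(-7, T)))
Function('B')(L, E) = Mul(2, E, Add(21, L, Mul(-7, E))) (Function('B')(L, E) = Mul(Add(L, Add(21, Mul(-7, E))), Add(E, E)) = Mul(Add(21, L, Mul(-7, E)), Mul(2, E)) = Mul(2, E, Add(21, L, Mul(-7, E))))
Add(Function('B')(-70, 14), Mul(-1, -323)) = Add(Mul(2, 14, Add(21, -70, Mul(-7, 14))), Mul(-1, -323)) = Add(Mul(2, 14, Add(21, -70, -98)), 323) = Add(Mul(2, 14, -147), 323) = Add(-4116, 323) = -3793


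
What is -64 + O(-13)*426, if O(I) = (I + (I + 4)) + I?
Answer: -14974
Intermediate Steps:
O(I) = 4 + 3*I (O(I) = (I + (4 + I)) + I = (4 + 2*I) + I = 4 + 3*I)
-64 + O(-13)*426 = -64 + (4 + 3*(-13))*426 = -64 + (4 - 39)*426 = -64 - 35*426 = -64 - 14910 = -14974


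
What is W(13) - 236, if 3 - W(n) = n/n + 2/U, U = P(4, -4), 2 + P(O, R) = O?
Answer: -235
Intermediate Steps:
P(O, R) = -2 + O
U = 2 (U = -2 + 4 = 2)
W(n) = 1 (W(n) = 3 - (n/n + 2/2) = 3 - (1 + 2*(½)) = 3 - (1 + 1) = 3 - 1*2 = 3 - 2 = 1)
W(13) - 236 = 1 - 236 = -235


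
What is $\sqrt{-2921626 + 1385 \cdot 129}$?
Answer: $i \sqrt{2742961} \approx 1656.2 i$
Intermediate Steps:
$\sqrt{-2921626 + 1385 \cdot 129} = \sqrt{-2921626 + 178665} = \sqrt{-2742961} = i \sqrt{2742961}$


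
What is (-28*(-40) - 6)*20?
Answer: 22280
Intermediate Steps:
(-28*(-40) - 6)*20 = (1120 - 6)*20 = 1114*20 = 22280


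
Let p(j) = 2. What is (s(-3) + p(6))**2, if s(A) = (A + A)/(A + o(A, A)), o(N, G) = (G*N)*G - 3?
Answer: 576/121 ≈ 4.7603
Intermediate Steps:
o(N, G) = -3 + N*G**2 (o(N, G) = N*G**2 - 3 = -3 + N*G**2)
s(A) = 2*A/(-3 + A + A**3) (s(A) = (A + A)/(A + (-3 + A*A**2)) = (2*A)/(A + (-3 + A**3)) = (2*A)/(-3 + A + A**3) = 2*A/(-3 + A + A**3))
(s(-3) + p(6))**2 = (2*(-3)/(-3 - 3 + (-3)**3) + 2)**2 = (2*(-3)/(-3 - 3 - 27) + 2)**2 = (2*(-3)/(-33) + 2)**2 = (2*(-3)*(-1/33) + 2)**2 = (2/11 + 2)**2 = (24/11)**2 = 576/121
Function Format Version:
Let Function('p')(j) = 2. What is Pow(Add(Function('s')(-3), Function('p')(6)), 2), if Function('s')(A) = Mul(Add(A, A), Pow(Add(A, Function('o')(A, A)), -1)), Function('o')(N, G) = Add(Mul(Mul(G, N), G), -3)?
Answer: Rational(576, 121) ≈ 4.7603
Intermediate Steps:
Function('o')(N, G) = Add(-3, Mul(N, Pow(G, 2))) (Function('o')(N, G) = Add(Mul(N, Pow(G, 2)), -3) = Add(-3, Mul(N, Pow(G, 2))))
Function('s')(A) = Mul(2, A, Pow(Add(-3, A, Pow(A, 3)), -1)) (Function('s')(A) = Mul(Add(A, A), Pow(Add(A, Add(-3, Mul(A, Pow(A, 2)))), -1)) = Mul(Mul(2, A), Pow(Add(A, Add(-3, Pow(A, 3))), -1)) = Mul(Mul(2, A), Pow(Add(-3, A, Pow(A, 3)), -1)) = Mul(2, A, Pow(Add(-3, A, Pow(A, 3)), -1)))
Pow(Add(Function('s')(-3), Function('p')(6)), 2) = Pow(Add(Mul(2, -3, Pow(Add(-3, -3, Pow(-3, 3)), -1)), 2), 2) = Pow(Add(Mul(2, -3, Pow(Add(-3, -3, -27), -1)), 2), 2) = Pow(Add(Mul(2, -3, Pow(-33, -1)), 2), 2) = Pow(Add(Mul(2, -3, Rational(-1, 33)), 2), 2) = Pow(Add(Rational(2, 11), 2), 2) = Pow(Rational(24, 11), 2) = Rational(576, 121)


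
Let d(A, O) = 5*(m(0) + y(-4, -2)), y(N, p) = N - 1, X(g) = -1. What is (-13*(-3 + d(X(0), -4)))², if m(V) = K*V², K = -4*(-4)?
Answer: 132496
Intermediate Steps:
K = 16
y(N, p) = -1 + N
m(V) = 16*V²
d(A, O) = -25 (d(A, O) = 5*(16*0² + (-1 - 4)) = 5*(16*0 - 5) = 5*(0 - 5) = 5*(-5) = -25)
(-13*(-3 + d(X(0), -4)))² = (-13*(-3 - 25))² = (-13*(-28))² = 364² = 132496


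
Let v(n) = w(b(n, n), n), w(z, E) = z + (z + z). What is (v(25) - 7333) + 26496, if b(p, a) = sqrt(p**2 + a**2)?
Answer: 19163 + 75*sqrt(2) ≈ 19269.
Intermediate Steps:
b(p, a) = sqrt(a**2 + p**2)
w(z, E) = 3*z (w(z, E) = z + 2*z = 3*z)
v(n) = 3*sqrt(2)*sqrt(n**2) (v(n) = 3*sqrt(n**2 + n**2) = 3*sqrt(2*n**2) = 3*(sqrt(2)*sqrt(n**2)) = 3*sqrt(2)*sqrt(n**2))
(v(25) - 7333) + 26496 = (3*sqrt(2)*sqrt(25**2) - 7333) + 26496 = (3*sqrt(2)*sqrt(625) - 7333) + 26496 = (3*sqrt(2)*25 - 7333) + 26496 = (75*sqrt(2) - 7333) + 26496 = (-7333 + 75*sqrt(2)) + 26496 = 19163 + 75*sqrt(2)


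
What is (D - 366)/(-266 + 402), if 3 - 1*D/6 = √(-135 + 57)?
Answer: -87/34 - 3*I*√78/68 ≈ -2.5588 - 0.38964*I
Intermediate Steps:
D = 18 - 6*I*√78 (D = 18 - 6*√(-135 + 57) = 18 - 6*I*√78 ≈ 18.0 - 52.991*I)
(D - 366)/(-266 + 402) = ((18 - 6*I*√78) - 366)/(-266 + 402) = (-348 - 6*I*√78)/136 = (-348 - 6*I*√78)*(1/136) = -87/34 - 3*I*√78/68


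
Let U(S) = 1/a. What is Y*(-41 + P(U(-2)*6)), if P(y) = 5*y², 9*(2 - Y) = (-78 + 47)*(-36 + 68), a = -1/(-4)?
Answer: 2867390/9 ≈ 3.1860e+5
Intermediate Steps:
a = ¼ (a = -1*(-¼) = ¼ ≈ 0.25000)
U(S) = 4 (U(S) = 1/(¼) = 4)
Y = 1010/9 (Y = 2 - (-78 + 47)*(-36 + 68)/9 = 2 - (-31)*32/9 = 2 - ⅑*(-992) = 2 + 992/9 = 1010/9 ≈ 112.22)
Y*(-41 + P(U(-2)*6)) = 1010*(-41 + 5*(4*6)²)/9 = 1010*(-41 + 5*24²)/9 = 1010*(-41 + 5*576)/9 = 1010*(-41 + 2880)/9 = (1010/9)*2839 = 2867390/9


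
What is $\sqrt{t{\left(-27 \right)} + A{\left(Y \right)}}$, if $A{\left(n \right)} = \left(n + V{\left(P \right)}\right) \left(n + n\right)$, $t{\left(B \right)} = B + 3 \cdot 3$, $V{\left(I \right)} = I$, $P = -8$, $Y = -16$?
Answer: $5 \sqrt{30} \approx 27.386$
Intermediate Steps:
$t{\left(B \right)} = 9 + B$ ($t{\left(B \right)} = B + 9 = 9 + B$)
$A{\left(n \right)} = 2 n \left(-8 + n\right)$ ($A{\left(n \right)} = \left(n - 8\right) \left(n + n\right) = \left(-8 + n\right) 2 n = 2 n \left(-8 + n\right)$)
$\sqrt{t{\left(-27 \right)} + A{\left(Y \right)}} = \sqrt{\left(9 - 27\right) + 2 \left(-16\right) \left(-8 - 16\right)} = \sqrt{-18 + 2 \left(-16\right) \left(-24\right)} = \sqrt{-18 + 768} = \sqrt{750} = 5 \sqrt{30}$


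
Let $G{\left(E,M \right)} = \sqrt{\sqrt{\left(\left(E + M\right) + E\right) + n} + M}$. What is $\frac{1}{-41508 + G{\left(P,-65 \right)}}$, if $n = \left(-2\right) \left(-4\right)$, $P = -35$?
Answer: $- \frac{1}{41508 - \sqrt{-65 + i \sqrt{127}}} \approx -2.4092 \cdot 10^{-5} - 4.697 \cdot 10^{-9} i$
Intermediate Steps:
$n = 8$
$G{\left(E,M \right)} = \sqrt{M + \sqrt{8 + M + 2 E}}$ ($G{\left(E,M \right)} = \sqrt{\sqrt{\left(\left(E + M\right) + E\right) + 8} + M} = \sqrt{\sqrt{\left(M + 2 E\right) + 8} + M} = \sqrt{\sqrt{8 + M + 2 E} + M} = \sqrt{M + \sqrt{8 + M + 2 E}}$)
$\frac{1}{-41508 + G{\left(P,-65 \right)}} = \frac{1}{-41508 + \sqrt{-65 + \sqrt{8 - 65 + 2 \left(-35\right)}}} = \frac{1}{-41508 + \sqrt{-65 + \sqrt{8 - 65 - 70}}} = \frac{1}{-41508 + \sqrt{-65 + \sqrt{-127}}} = \frac{1}{-41508 + \sqrt{-65 + i \sqrt{127}}}$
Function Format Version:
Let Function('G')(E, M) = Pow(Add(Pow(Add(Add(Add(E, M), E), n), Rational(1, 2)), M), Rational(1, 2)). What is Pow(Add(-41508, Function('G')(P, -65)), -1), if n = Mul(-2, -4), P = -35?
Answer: Mul(-1, Pow(Add(41508, Mul(-1, Pow(Add(-65, Mul(I, Pow(127, Rational(1, 2)))), Rational(1, 2)))), -1)) ≈ Add(-2.4092e-5, Mul(-4.6970e-9, I))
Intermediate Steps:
n = 8
Function('G')(E, M) = Pow(Add(M, Pow(Add(8, M, Mul(2, E)), Rational(1, 2))), Rational(1, 2)) (Function('G')(E, M) = Pow(Add(Pow(Add(Add(Add(E, M), E), 8), Rational(1, 2)), M), Rational(1, 2)) = Pow(Add(Pow(Add(Add(M, Mul(2, E)), 8), Rational(1, 2)), M), Rational(1, 2)) = Pow(Add(Pow(Add(8, M, Mul(2, E)), Rational(1, 2)), M), Rational(1, 2)) = Pow(Add(M, Pow(Add(8, M, Mul(2, E)), Rational(1, 2))), Rational(1, 2)))
Pow(Add(-41508, Function('G')(P, -65)), -1) = Pow(Add(-41508, Pow(Add(-65, Pow(Add(8, -65, Mul(2, -35)), Rational(1, 2))), Rational(1, 2))), -1) = Pow(Add(-41508, Pow(Add(-65, Pow(Add(8, -65, -70), Rational(1, 2))), Rational(1, 2))), -1) = Pow(Add(-41508, Pow(Add(-65, Pow(-127, Rational(1, 2))), Rational(1, 2))), -1) = Pow(Add(-41508, Pow(Add(-65, Mul(I, Pow(127, Rational(1, 2)))), Rational(1, 2))), -1)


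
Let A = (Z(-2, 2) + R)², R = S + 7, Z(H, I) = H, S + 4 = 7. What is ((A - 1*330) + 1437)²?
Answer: 1371241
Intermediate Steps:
S = 3 (S = -4 + 7 = 3)
R = 10 (R = 3 + 7 = 10)
A = 64 (A = (-2 + 10)² = 8² = 64)
((A - 1*330) + 1437)² = ((64 - 1*330) + 1437)² = ((64 - 330) + 1437)² = (-266 + 1437)² = 1171² = 1371241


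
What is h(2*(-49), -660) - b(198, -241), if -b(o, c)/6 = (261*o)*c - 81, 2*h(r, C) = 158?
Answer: -74726795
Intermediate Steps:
h(r, C) = 79 (h(r, C) = (1/2)*158 = 79)
b(o, c) = 486 - 1566*c*o (b(o, c) = -6*((261*o)*c - 81) = -6*(261*c*o - 81) = -6*(-81 + 261*c*o) = 486 - 1566*c*o)
h(2*(-49), -660) - b(198, -241) = 79 - (486 - 1566*(-241)*198) = 79 - (486 + 74726388) = 79 - 1*74726874 = 79 - 74726874 = -74726795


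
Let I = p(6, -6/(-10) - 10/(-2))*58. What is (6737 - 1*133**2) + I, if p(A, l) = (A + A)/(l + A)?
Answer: -10892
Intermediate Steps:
p(A, l) = 2*A/(A + l) (p(A, l) = (2*A)/(A + l) = 2*A/(A + l))
I = 60 (I = (2*6/(6 + (-6/(-10) - 10/(-2))))*58 = (2*6/(6 + (-6*(-1/10) - 10*(-1/2))))*58 = (2*6/(6 + (3/5 + 5)))*58 = (2*6/(6 + 28/5))*58 = (2*6/(58/5))*58 = (2*6*(5/58))*58 = (30/29)*58 = 60)
(6737 - 1*133**2) + I = (6737 - 1*133**2) + 60 = (6737 - 1*17689) + 60 = (6737 - 17689) + 60 = -10952 + 60 = -10892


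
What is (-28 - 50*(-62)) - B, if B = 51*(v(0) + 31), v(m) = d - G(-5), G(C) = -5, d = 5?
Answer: 981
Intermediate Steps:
v(m) = 10 (v(m) = 5 - 1*(-5) = 5 + 5 = 10)
B = 2091 (B = 51*(10 + 31) = 51*41 = 2091)
(-28 - 50*(-62)) - B = (-28 - 50*(-62)) - 1*2091 = (-28 + 3100) - 2091 = 3072 - 2091 = 981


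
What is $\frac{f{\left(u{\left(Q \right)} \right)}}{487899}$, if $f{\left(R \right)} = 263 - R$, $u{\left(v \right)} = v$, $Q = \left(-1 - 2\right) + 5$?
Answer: $\frac{29}{54211} \approx 0.00053495$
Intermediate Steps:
$Q = 2$ ($Q = -3 + 5 = 2$)
$\frac{f{\left(u{\left(Q \right)} \right)}}{487899} = \frac{263 - 2}{487899} = \left(263 - 2\right) \frac{1}{487899} = 261 \cdot \frac{1}{487899} = \frac{29}{54211}$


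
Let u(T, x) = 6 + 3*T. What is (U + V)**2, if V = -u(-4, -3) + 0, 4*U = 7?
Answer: 961/16 ≈ 60.063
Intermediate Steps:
U = 7/4 (U = (1/4)*7 = 7/4 ≈ 1.7500)
V = 6 (V = -(6 + 3*(-4)) + 0 = -(6 - 12) + 0 = -1*(-6) + 0 = 6 + 0 = 6)
(U + V)**2 = (7/4 + 6)**2 = (31/4)**2 = 961/16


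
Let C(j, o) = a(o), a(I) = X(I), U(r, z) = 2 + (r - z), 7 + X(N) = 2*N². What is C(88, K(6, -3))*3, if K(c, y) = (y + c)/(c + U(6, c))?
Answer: -645/32 ≈ -20.156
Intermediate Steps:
X(N) = -7 + 2*N²
U(r, z) = 2 + r - z
K(c, y) = c/8 + y/8 (K(c, y) = (y + c)/(c + (2 + 6 - c)) = (c + y)/(c + (8 - c)) = (c + y)/8 = (c + y)*(⅛) = c/8 + y/8)
a(I) = -7 + 2*I²
C(j, o) = -7 + 2*o²
C(88, K(6, -3))*3 = (-7 + 2*((⅛)*6 + (⅛)*(-3))²)*3 = (-7 + 2*(¾ - 3/8)²)*3 = (-7 + 2*(3/8)²)*3 = (-7 + 2*(9/64))*3 = (-7 + 9/32)*3 = -215/32*3 = -645/32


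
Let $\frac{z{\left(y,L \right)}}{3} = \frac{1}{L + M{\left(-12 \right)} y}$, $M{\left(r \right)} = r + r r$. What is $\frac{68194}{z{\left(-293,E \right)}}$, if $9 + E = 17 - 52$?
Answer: $- \frac{2640471680}{3} \approx -8.8016 \cdot 10^{8}$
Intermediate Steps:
$M{\left(r \right)} = r + r^{2}$
$E = -44$ ($E = -9 + \left(17 - 52\right) = -9 - 35 = -44$)
$z{\left(y,L \right)} = \frac{3}{L + 132 y}$ ($z{\left(y,L \right)} = \frac{3}{L + - 12 \left(1 - 12\right) y} = \frac{3}{L + \left(-12\right) \left(-11\right) y} = \frac{3}{L + 132 y}$)
$\frac{68194}{z{\left(-293,E \right)}} = \frac{68194}{3 \frac{1}{-44 + 132 \left(-293\right)}} = \frac{68194}{3 \frac{1}{-44 - 38676}} = \frac{68194}{3 \frac{1}{-38720}} = \frac{68194}{3 \left(- \frac{1}{38720}\right)} = \frac{68194}{- \frac{3}{38720}} = 68194 \left(- \frac{38720}{3}\right) = - \frac{2640471680}{3}$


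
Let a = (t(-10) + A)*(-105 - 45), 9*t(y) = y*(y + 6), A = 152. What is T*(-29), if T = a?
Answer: 2041600/3 ≈ 6.8053e+5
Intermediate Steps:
t(y) = y*(6 + y)/9 (t(y) = (y*(y + 6))/9 = (y*(6 + y))/9 = y*(6 + y)/9)
a = -70400/3 (a = ((1/9)*(-10)*(6 - 10) + 152)*(-105 - 45) = ((1/9)*(-10)*(-4) + 152)*(-150) = (40/9 + 152)*(-150) = (1408/9)*(-150) = -70400/3 ≈ -23467.)
T = -70400/3 ≈ -23467.
T*(-29) = -70400/3*(-29) = 2041600/3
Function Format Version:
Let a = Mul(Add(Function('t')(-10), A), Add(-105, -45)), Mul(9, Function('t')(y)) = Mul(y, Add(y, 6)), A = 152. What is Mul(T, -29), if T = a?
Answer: Rational(2041600, 3) ≈ 6.8053e+5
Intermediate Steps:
Function('t')(y) = Mul(Rational(1, 9), y, Add(6, y)) (Function('t')(y) = Mul(Rational(1, 9), Mul(y, Add(y, 6))) = Mul(Rational(1, 9), Mul(y, Add(6, y))) = Mul(Rational(1, 9), y, Add(6, y)))
a = Rational(-70400, 3) (a = Mul(Add(Mul(Rational(1, 9), -10, Add(6, -10)), 152), Add(-105, -45)) = Mul(Add(Mul(Rational(1, 9), -10, -4), 152), -150) = Mul(Add(Rational(40, 9), 152), -150) = Mul(Rational(1408, 9), -150) = Rational(-70400, 3) ≈ -23467.)
T = Rational(-70400, 3) ≈ -23467.
Mul(T, -29) = Mul(Rational(-70400, 3), -29) = Rational(2041600, 3)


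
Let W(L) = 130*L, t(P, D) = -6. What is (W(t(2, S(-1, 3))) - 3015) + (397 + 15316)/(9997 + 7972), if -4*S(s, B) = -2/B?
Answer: -68176642/17969 ≈ -3794.1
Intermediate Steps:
S(s, B) = 1/(2*B) (S(s, B) = -(-1)/(2*B) = 1/(2*B))
(W(t(2, S(-1, 3))) - 3015) + (397 + 15316)/(9997 + 7972) = (130*(-6) - 3015) + (397 + 15316)/(9997 + 7972) = (-780 - 3015) + 15713/17969 = -3795 + 15713*(1/17969) = -3795 + 15713/17969 = -68176642/17969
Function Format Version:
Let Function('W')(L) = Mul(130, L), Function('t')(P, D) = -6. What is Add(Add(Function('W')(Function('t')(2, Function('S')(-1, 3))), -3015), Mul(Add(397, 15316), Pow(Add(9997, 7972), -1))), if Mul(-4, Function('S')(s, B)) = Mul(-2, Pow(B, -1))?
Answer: Rational(-68176642, 17969) ≈ -3794.1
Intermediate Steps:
Function('S')(s, B) = Mul(Rational(1, 2), Pow(B, -1)) (Function('S')(s, B) = Mul(Rational(-1, 4), Mul(-2, Pow(B, -1))) = Mul(Rational(1, 2), Pow(B, -1)))
Add(Add(Function('W')(Function('t')(2, Function('S')(-1, 3))), -3015), Mul(Add(397, 15316), Pow(Add(9997, 7972), -1))) = Add(Add(Mul(130, -6), -3015), Mul(Add(397, 15316), Pow(Add(9997, 7972), -1))) = Add(Add(-780, -3015), Mul(15713, Pow(17969, -1))) = Add(-3795, Mul(15713, Rational(1, 17969))) = Add(-3795, Rational(15713, 17969)) = Rational(-68176642, 17969)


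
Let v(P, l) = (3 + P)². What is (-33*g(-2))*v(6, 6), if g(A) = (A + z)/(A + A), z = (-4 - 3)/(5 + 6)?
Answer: -7047/4 ≈ -1761.8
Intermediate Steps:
z = -7/11 ≈ -0.63636
g(A) = (-7/11 + A)/(2*A) (g(A) = (A - 7/11)/(A + A) = (-7/11 + A)/((2*A)) = (-7/11 + A)*(1/(2*A)) = (-7/11 + A)/(2*A))
(-33*g(-2))*v(6, 6) = (-3*(-7 + 11*(-2))/(2*(-2)))*(3 + 6)² = -3*(-1)*(-7 - 22)/(2*2)*9² = -3*(-1)*(-29)/(2*2)*81 = -33*29/44*81 = -87/4*81 = -7047/4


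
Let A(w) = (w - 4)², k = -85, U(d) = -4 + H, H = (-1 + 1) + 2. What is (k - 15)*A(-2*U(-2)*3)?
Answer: -6400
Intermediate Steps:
H = 2 (H = 0 + 2 = 2)
U(d) = -2 (U(d) = -4 + 2 = -2)
A(w) = (-4 + w)²
(k - 15)*A(-2*U(-2)*3) = (-85 - 15)*(-4 - 2*(-2)*3)² = -100*(-4 + 4*3)² = -100*(-4 + 12)² = -100*8² = -100*64 = -6400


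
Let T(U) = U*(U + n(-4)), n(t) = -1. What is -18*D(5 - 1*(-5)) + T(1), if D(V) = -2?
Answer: 36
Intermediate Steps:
T(U) = U*(-1 + U) (T(U) = U*(U - 1) = U*(-1 + U))
-18*D(5 - 1*(-5)) + T(1) = -18*(-2) + 1*(-1 + 1) = 36 + 1*0 = 36 + 0 = 36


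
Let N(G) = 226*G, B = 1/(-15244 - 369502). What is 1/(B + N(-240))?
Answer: -384746/20868623041 ≈ -1.8437e-5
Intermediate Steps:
B = -1/384746 (B = 1/(-384746) = -1/384746 ≈ -2.5991e-6)
1/(B + N(-240)) = 1/(-1/384746 + 226*(-240)) = 1/(-1/384746 - 54240) = 1/(-20868623041/384746) = -384746/20868623041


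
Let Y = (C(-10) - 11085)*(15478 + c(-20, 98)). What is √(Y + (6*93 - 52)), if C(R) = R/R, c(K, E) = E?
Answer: I*√172643878 ≈ 13139.0*I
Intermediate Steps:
C(R) = 1
Y = -172644384 (Y = (1 - 11085)*(15478 + 98) = -11084*15576 = -172644384)
√(Y + (6*93 - 52)) = √(-172644384 + (6*93 - 52)) = √(-172644384 + (558 - 52)) = √(-172644384 + 506) = √(-172643878) = I*√172643878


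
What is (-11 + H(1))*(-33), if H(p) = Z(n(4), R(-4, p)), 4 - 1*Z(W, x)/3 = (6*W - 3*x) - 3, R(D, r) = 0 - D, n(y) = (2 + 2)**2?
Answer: 7986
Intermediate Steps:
n(y) = 16 (n(y) = 4**2 = 16)
R(D, r) = -D
Z(W, x) = 21 - 18*W + 9*x (Z(W, x) = 12 - 3*((6*W - 3*x) - 3) = 12 - 3*((-3*x + 6*W) - 3) = 12 - 3*(-3 - 3*x + 6*W) = 12 + (9 - 18*W + 9*x) = 21 - 18*W + 9*x)
H(p) = -231 (H(p) = 21 - 18*16 + 9*(-1*(-4)) = 21 - 288 + 9*4 = 21 - 288 + 36 = -231)
(-11 + H(1))*(-33) = (-11 - 231)*(-33) = -242*(-33) = 7986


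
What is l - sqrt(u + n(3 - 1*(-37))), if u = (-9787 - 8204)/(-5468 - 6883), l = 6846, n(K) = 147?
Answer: 6846 - 62*sqrt(654603)/4117 ≈ 6833.8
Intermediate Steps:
u = 5997/4117 (u = -17991/(-12351) = -17991*(-1/12351) = 5997/4117 ≈ 1.4566)
l - sqrt(u + n(3 - 1*(-37))) = 6846 - sqrt(5997/4117 + 147) = 6846 - sqrt(611196/4117) = 6846 - 62*sqrt(654603)/4117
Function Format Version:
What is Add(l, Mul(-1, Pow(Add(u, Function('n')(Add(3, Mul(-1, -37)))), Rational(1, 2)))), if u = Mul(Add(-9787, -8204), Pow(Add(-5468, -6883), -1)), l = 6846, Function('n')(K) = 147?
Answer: Add(6846, Mul(Rational(-62, 4117), Pow(654603, Rational(1, 2)))) ≈ 6833.8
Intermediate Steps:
u = Rational(5997, 4117) (u = Mul(-17991, Pow(-12351, -1)) = Mul(-17991, Rational(-1, 12351)) = Rational(5997, 4117) ≈ 1.4566)
Add(l, Mul(-1, Pow(Add(u, Function('n')(Add(3, Mul(-1, -37)))), Rational(1, 2)))) = Add(6846, Mul(-1, Pow(Add(Rational(5997, 4117), 147), Rational(1, 2)))) = Add(6846, Mul(-1, Pow(Rational(611196, 4117), Rational(1, 2)))) = Add(6846, Mul(-1, Mul(Rational(62, 4117), Pow(654603, Rational(1, 2))))) = Add(6846, Mul(Rational(-62, 4117), Pow(654603, Rational(1, 2))))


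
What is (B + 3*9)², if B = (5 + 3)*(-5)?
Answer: 169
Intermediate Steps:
B = -40 (B = 8*(-5) = -40)
(B + 3*9)² = (-40 + 3*9)² = (-40 + 27)² = (-13)² = 169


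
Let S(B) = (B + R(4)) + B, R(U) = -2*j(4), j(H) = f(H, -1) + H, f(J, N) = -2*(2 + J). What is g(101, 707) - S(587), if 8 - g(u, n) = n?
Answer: -1889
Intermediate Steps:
f(J, N) = -4 - 2*J
j(H) = -4 - H (j(H) = (-4 - 2*H) + H = -4 - H)
g(u, n) = 8 - n
R(U) = 16 (R(U) = -2*(-4 - 1*4) = -2*(-4 - 4) = -2*(-8) = 16)
S(B) = 16 + 2*B (S(B) = (B + 16) + B = (16 + B) + B = 16 + 2*B)
g(101, 707) - S(587) = (8 - 1*707) - (16 + 2*587) = (8 - 707) - (16 + 1174) = -699 - 1*1190 = -699 - 1190 = -1889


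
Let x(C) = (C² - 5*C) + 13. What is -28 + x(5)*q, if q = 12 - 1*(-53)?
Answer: 817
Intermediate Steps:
x(C) = 13 + C² - 5*C
q = 65 (q = 12 + 53 = 65)
-28 + x(5)*q = -28 + (13 + 5² - 5*5)*65 = -28 + (13 + 25 - 25)*65 = -28 + 13*65 = -28 + 845 = 817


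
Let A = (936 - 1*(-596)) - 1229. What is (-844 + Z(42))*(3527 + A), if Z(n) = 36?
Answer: -3094640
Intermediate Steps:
A = 303 (A = (936 + 596) - 1229 = 1532 - 1229 = 303)
(-844 + Z(42))*(3527 + A) = (-844 + 36)*(3527 + 303) = -808*3830 = -3094640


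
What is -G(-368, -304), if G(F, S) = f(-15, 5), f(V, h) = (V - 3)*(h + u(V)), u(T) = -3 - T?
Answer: 306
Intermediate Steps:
f(V, h) = (-3 + V)*(-3 + h - V) (f(V, h) = (V - 3)*(h + (-3 - V)) = (-3 + V)*(-3 + h - V))
G(F, S) = -306 (G(F, S) = 9 - 1*(-15)² - 3*5 - 15*5 = 9 - 1*225 - 15 - 75 = 9 - 225 - 15 - 75 = -306)
-G(-368, -304) = -1*(-306) = 306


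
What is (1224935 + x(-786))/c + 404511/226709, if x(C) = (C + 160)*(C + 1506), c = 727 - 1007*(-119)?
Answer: 44857870919/5466407408 ≈ 8.2061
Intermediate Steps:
c = 120560 (c = 727 + 119833 = 120560)
x(C) = (160 + C)*(1506 + C)
(1224935 + x(-786))/c + 404511/226709 = (1224935 + (240960 + (-786)² + 1666*(-786)))/120560 + 404511/226709 = (1224935 + (240960 + 617796 - 1309476))*(1/120560) + 404511*(1/226709) = (1224935 - 450720)*(1/120560) + 404511/226709 = 774215*(1/120560) + 404511/226709 = 154843/24112 + 404511/226709 = 44857870919/5466407408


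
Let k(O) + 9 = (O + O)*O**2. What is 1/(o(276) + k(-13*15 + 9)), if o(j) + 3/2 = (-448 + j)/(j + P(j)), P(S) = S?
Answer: -69/888010874 ≈ -7.7702e-8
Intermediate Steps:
o(j) = -3/2 + (-448 + j)/(2*j) (o(j) = -3/2 + (-448 + j)/(j + j) = -3/2 + (-448 + j)/((2*j)) = -3/2 + (-448 + j)*(1/(2*j)) = -3/2 + (-448 + j)/(2*j))
k(O) = -9 + 2*O**3 (k(O) = -9 + (O + O)*O**2 = -9 + (2*O)*O**2 = -9 + 2*O**3)
1/(o(276) + k(-13*15 + 9)) = 1/((-224 - 1*276)/276 + (-9 + 2*(-13*15 + 9)**3)) = 1/((-224 - 276)/276 + (-9 + 2*(-195 + 9)**3)) = 1/((1/276)*(-500) + (-9 + 2*(-186)**3)) = 1/(-125/69 + (-9 + 2*(-6434856))) = 1/(-125/69 + (-9 - 12869712)) = 1/(-125/69 - 12869721) = 1/(-888010874/69) = -69/888010874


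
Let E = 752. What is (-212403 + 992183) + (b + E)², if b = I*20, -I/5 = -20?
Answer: 8353284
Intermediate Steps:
I = 100 (I = -5*(-20) = 100)
b = 2000 (b = 100*20 = 2000)
(-212403 + 992183) + (b + E)² = (-212403 + 992183) + (2000 + 752)² = 779780 + 2752² = 779780 + 7573504 = 8353284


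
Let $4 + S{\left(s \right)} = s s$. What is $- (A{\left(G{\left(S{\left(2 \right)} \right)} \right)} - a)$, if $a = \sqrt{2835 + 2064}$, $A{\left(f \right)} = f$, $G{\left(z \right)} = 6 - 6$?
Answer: $\sqrt{4899} \approx 69.993$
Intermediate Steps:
$S{\left(s \right)} = -4 + s^{2}$ ($S{\left(s \right)} = -4 + s s = -4 + s^{2}$)
$G{\left(z \right)} = 0$
$a = \sqrt{4899} \approx 69.993$
$- (A{\left(G{\left(S{\left(2 \right)} \right)} \right)} - a) = - (0 - \sqrt{4899}) = - \left(-1\right) \sqrt{4899} = \sqrt{4899}$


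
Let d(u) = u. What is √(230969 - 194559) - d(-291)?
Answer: 291 + √36410 ≈ 481.81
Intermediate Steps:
√(230969 - 194559) - d(-291) = √(230969 - 194559) - 1*(-291) = √36410 + 291 = 291 + √36410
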